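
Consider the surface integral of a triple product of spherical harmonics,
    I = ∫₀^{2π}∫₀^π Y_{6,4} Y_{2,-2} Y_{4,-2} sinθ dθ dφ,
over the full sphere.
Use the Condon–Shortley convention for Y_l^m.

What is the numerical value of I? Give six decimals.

0.230476

Rules hold: Σm=0, L=12 even, 4≤4≤8.
N = 13·5·9 = 585
Δ = 4!·8!·0!/13! = 1/6435
Racah Σ t=2..2: t=2:+1/2304 = 1/2304
⇒ 3j(6 2 4; 0 0 0)² = 5/143, sgn +1
Racah Σ t=0..0: t=0:+1/34560 = 1/34560
⇒ 3j(6 2 4; 4 -2 -2)² = 14/429, sgn +1
4πI² = N·(3j₀)²·(3jₘ)² = 1050/1573
I = +1·√(0.667514/4π) = 0.23047581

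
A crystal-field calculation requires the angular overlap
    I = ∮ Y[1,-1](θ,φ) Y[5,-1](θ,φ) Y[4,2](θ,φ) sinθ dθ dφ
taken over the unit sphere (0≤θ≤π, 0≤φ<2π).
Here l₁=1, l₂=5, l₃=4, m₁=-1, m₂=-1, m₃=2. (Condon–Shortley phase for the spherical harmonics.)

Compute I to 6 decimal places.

-0.120286

Rules hold: Σm=0, L=10 even, 4≤4≤6.
N = 3·11·9 = 297
Δ = 2!·0!·8!/11! = 1/495
Racah Σ t=1..1: t=1:−1/576 = -1/576
⇒ 3j(1 5 4; 0 0 0)² = 5/99, sgn -1
Racah Σ t=2..2: t=2:+1/2880 = 1/2880
⇒ 3j(1 5 4; -1 -1 2)² = 2/165, sgn +1
4πI² = N·(3j₀)²·(3jₘ)² = 2/11
I = -1·√(0.181818/4π) = -0.12028562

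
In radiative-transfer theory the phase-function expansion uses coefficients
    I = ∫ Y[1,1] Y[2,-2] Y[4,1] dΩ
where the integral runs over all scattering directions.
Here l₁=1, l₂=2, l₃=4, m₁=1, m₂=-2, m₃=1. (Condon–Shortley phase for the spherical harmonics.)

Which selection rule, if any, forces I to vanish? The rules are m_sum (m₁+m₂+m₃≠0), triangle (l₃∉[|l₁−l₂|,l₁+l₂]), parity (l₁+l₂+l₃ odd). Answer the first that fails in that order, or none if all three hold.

azimuthal sum: 1 − 2 + 1 = 0  ✓
1 ≤ 4 ≤ 3 (triangle on l)  ✗
L = 1 + 2 + 4 = 7 (odd)

triangle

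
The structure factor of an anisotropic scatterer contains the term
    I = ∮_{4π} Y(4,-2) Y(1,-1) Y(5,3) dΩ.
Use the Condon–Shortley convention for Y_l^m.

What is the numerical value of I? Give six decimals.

Rules hold: Σm=0, L=10 even, 3≤5≤5.
N = 9·3·11 = 297
Δ = 0!·8!·2!/11! = 1/495
Racah Σ t=0..0: t=0:+1/576 = 1/576
⇒ 3j(4 1 5; 0 0 0)² = 5/99, sgn -1
Racah Σ t=0..0: t=0:+1/2880 = 1/2880
⇒ 3j(4 1 5; -2 -1 3)² = 28/495, sgn +1
4πI² = N·(3j₀)²·(3jₘ)² = 28/33
I = -1·√(0.848485/4π) = -0.25984664

-0.259847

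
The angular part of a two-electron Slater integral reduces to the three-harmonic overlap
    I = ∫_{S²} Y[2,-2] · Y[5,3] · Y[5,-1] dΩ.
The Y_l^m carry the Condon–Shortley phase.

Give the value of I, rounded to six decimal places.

0.171169

Rules hold: Σm=0, L=12 even, 3≤5≤7.
N = 5·11·11 = 605
Δ = 2!·2!·8!/13! = 1/38610
Racah Σ t=0..2: t=0:+1/2880 t=1:−1/576 t=2:+1/2880 = -1/960
⇒ 3j(2 5 5; 0 0 0)² = 10/429, sgn +1
Racah Σ t=2..2: t=2:+1/5760 = 1/5760
⇒ 3j(2 5 5; -2 3 -1)² = 56/2145, sgn +1
4πI² = N·(3j₀)²·(3jₘ)² = 560/1521
I = +1·√(0.368179/4π) = 0.17116875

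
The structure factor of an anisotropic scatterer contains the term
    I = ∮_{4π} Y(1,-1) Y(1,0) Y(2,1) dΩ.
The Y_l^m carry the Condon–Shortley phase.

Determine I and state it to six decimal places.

-0.218510

m-sum 0 ✓  L=4 even ✓  0≤2≤2 ✓
Π(2lᵢ+1) = 3×3×5 = 45
triangle coeff Δ(1,1,2) = 1/30
Σ_t [0,0]: t=0:+1/1 = 1/1
(3j)²=2/15 [(1 1 2; 0 0 0)], sign=+1
Σ_t [0,0]: t=0:+1/2 = 1/2
(3j)²=1/10 [(1 1 2; -1 0 1)], sign=-1
⇒ 4πI² = 3/5
I = (-1)√(3/5/(4π)) = -0.21850969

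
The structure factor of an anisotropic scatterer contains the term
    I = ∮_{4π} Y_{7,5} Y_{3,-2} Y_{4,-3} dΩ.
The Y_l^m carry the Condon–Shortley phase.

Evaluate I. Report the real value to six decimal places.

m-sum 0 ✓  L=14 even ✓  4≤4≤10 ✓
Π(2lᵢ+1) = 15×7×9 = 945
triangle coeff Δ(7,3,4) = 1/45045
Σ_t [3,3]: t=3:−1/20736 = -1/20736
(3j)²=35/1287 [(7 3 4; 0 0 0)], sign=-1
Σ_t [1,1]: t=1:−1/604800 = -1/604800
(3j)²=16/455 [(7 3 4; 5 -2 -3)], sign=+1
⇒ 4πI² = 1680/1859
I = (-1)√(1680/1859/(4π)) = -0.26816989

-0.268170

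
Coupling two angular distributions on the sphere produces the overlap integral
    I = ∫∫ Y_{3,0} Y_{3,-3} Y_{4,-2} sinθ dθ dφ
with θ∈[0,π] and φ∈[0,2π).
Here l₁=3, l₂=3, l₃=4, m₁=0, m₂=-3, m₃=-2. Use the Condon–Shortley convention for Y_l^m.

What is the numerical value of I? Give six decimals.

0 − 3 − 2 = -5 ≠ 0: azimuthal integral kills it; I = 0

0.000000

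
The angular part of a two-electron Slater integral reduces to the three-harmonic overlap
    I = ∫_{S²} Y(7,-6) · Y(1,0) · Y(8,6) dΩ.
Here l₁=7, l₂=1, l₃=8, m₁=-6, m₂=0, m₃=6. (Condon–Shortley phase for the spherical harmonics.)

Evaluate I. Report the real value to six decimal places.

m-sum 0 ✓  L=16 even ✓  6≤8≤8 ✓
Π(2lᵢ+1) = 15×3×17 = 765
triangle coeff Δ(7,1,8) = 1/2040
Σ_t [0,0]: t=0:+1/25401600 = 1/25401600
(3j)²=8/255 [(7 1 8; 0 0 0)], sign=+1
Σ_t [0,0]: t=0:+1/6227020800 = 1/6227020800
(3j)²=7/510 [(7 1 8; -6 0 6)], sign=+1
⇒ 4πI² = 28/85
I = (+1)√(28/85/(4π)) = 0.16190663

0.161907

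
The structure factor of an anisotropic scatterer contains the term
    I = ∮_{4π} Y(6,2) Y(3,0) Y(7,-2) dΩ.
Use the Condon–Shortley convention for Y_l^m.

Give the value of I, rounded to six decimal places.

m-sum 0 ✓  L=16 even ✓  3≤7≤9 ✓
Π(2lᵢ+1) = 13×7×15 = 1365
triangle coeff Δ(6,3,7) = 1/2042040
Σ_t [0,2]: t=0:+1/207360 t=1:−1/57600 t=2:+1/207360 = -1/129600
(3j)²=168/12155 [(6 3 7; 0 0 0)], sign=+1
Σ_t [0,2]: t=0:+1/207360 t=1:−1/120960 t=2:+1/967680 = -1/414720
(3j)²=21/4862 [(6 3 7; 2 0 -2)], sign=+1
⇒ 4πI² = 37044/454597
I = (+1)√(37044/454597/(4π)) = 0.08052685

0.080527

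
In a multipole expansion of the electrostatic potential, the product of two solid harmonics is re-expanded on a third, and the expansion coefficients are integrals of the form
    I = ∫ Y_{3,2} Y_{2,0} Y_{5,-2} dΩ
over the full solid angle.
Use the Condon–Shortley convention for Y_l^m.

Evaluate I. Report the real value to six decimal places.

m-sum 0 ✓  L=10 even ✓  1≤5≤5 ✓
Π(2lᵢ+1) = 7×5×11 = 385
triangle coeff Δ(3,2,5) = 1/2310
Σ_t [0,0]: t=0:+1/144 = 1/144
(3j)²=10/231 [(3 2 5; 0 0 0)], sign=-1
Σ_t [0,0]: t=0:+1/480 = 1/480
(3j)²=3/110 [(3 2 5; 2 0 -2)], sign=-1
⇒ 4πI² = 5/11
I = (+1)√(5/11/(4π)) = 0.19018827

0.190188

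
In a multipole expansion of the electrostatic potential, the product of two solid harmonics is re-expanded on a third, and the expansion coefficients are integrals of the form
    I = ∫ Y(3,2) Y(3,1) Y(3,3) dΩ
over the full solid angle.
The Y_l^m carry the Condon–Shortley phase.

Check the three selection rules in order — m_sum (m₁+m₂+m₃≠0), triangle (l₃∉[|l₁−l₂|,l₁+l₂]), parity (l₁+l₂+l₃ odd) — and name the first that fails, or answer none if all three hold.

m₁+m₂+m₃ = 2 + 1 + 3 = 6  ✗
triangle: |3−3|=0 ≤ l₃=3 ≤ 3+3=6
parity: l₁+l₂+l₃ = 9 is odd

m_sum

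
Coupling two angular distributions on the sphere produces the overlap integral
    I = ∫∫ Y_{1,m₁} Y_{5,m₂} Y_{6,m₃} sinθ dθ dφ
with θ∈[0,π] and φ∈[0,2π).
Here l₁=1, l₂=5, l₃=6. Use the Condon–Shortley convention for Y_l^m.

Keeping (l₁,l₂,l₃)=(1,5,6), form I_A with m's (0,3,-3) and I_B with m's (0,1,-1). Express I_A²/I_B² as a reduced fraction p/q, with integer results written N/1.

Same 1,5,6: normalisation and zero-m 3j drop out of the ratio.
A: Δ: 0! 2! 10! / 13! → 1/858; sum: t=0:+1/80640 = 1/80640; 3j²(1 5 6; 0 3 -3) = Δ·Π!·Σ² = 9/286  (sign -1)
B: Δ: 0! 2! 10! / 13! → 1/858; sum: t=0:+1/17280 = 1/17280; 3j²(1 5 6; 0 1 -1) = Δ·Π!·Σ² = 35/858  (sign -1)
I_A²/I_B² = (9/286)/(35/858) = 27/35

27/35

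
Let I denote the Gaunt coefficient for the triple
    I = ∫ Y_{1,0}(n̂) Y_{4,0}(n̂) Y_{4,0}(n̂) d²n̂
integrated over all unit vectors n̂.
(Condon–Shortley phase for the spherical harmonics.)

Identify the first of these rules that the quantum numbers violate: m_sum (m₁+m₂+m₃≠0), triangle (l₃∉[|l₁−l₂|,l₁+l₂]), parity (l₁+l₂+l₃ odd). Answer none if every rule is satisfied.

parity

m₁+m₂+m₃ = 0 + 0 + 0 = 0  ✓
triangle: |1−4|=3 ≤ l₃=4 ≤ 1+4=5  ✓
parity: l₁+l₂+l₃ = 9 is odd  ✗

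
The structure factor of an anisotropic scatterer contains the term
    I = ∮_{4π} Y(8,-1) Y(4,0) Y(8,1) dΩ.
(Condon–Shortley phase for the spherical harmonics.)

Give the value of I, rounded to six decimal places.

-0.106214

Checks pass: Σm=0; 20 even; l₃=8∈[4,12].
(2·8+1)(2·4+1)(2·8+1) = 2601
Δ: 4! 12! 4! / 21! → 1/185175900
sum: t=0:+1/557383680 t=1:−1/21772800 t=2:+1/8294400 t=3:−1/21772800 t=4:+1/557383680 = 1/30965760
3j²(8 4 8; 0 0 0) = Δ·Π!·Σ² = 36/4199  (sign +1)
sum: t=0:+1/1254113280 t=1:−1/34836480 t=2:+1/9676800 t=3:−1/18662400 t=4:+1/348364800 = 31/1254113280
3j²(8 4 8; -1 0 1) = Δ·Π!·Σ² = 961/151164  (sign -1)
combine: 4πI² = 2601·36/4199·961/151164 = 8649/61009
take √, sign -1: I = -0.10621383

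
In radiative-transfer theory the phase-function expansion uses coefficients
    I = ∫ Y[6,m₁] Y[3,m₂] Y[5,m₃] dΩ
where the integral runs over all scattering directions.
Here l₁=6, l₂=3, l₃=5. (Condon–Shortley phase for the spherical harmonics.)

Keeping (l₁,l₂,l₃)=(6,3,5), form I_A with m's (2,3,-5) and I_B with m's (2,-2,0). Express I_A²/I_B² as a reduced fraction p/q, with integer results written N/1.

3/14

l's match ⇒ only the (l;m) 3-j factors differ between A and B.
A: triangle coeff Δ(6,3,5) = 1/675675; Σ_t [4,4]: t=4:+1/1935360 = 1/1935360; (3j)²=1/1001 [(6 3 5; 2 3 -5)], sign=+1
B: triangle coeff Δ(6,3,5) = 1/675675; Σ_t [0,1]: t=0:+1/13824 t=1:−1/8640 = -1/23040; (3j)²=2/429 [(6 3 5; 2 -2 0)], sign=+1
I_A²/I_B² = (1/1001)/(2/429) = 3/14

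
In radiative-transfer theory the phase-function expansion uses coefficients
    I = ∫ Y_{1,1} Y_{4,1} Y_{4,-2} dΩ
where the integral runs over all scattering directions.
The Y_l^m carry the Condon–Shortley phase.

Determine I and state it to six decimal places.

l₁+l₂+l₃=9 is odd: 3j(l;000)=0 ⇒ I=0

0.000000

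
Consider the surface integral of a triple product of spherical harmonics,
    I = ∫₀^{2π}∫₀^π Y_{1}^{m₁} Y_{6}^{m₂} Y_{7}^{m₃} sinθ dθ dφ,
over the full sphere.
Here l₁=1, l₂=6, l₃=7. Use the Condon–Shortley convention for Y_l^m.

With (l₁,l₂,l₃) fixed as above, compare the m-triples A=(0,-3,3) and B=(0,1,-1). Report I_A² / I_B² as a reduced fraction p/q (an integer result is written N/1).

l's match ⇒ only the (l;m) 3-j factors differ between A and B.
A: triangle coeff Δ(1,6,7) = 1/1365; Σ_t [0,0]: t=0:+1/2177280 = 1/2177280; (3j)²=8/273 [(1 6 7; 0 -3 3)], sign=+1
B: triangle coeff Δ(1,6,7) = 1/1365; Σ_t [0,0]: t=0:+1/604800 = 1/604800; (3j)²=16/455 [(1 6 7; 0 1 -1)], sign=+1
I_A²/I_B² = (8/273)/(16/455) = 5/6

5/6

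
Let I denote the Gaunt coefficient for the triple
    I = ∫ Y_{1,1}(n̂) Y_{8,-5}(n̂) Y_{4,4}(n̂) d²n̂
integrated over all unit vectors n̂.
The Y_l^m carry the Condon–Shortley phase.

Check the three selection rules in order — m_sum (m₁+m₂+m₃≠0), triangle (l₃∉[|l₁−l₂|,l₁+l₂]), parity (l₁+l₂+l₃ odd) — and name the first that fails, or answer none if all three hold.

triangle

azimuthal sum: 1 − 5 + 4 = 0  ✓
7 ≤ 4 ≤ 9 (triangle on l)  ✗
L = 1 + 8 + 4 = 13 (odd)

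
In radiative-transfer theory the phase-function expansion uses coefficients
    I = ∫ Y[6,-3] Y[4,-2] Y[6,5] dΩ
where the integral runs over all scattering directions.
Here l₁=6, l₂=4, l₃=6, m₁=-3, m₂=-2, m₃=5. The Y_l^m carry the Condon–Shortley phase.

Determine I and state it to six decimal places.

Rules hold: Σm=0, L=16 even, 2≤6≤10.
N = 13·9·13 = 1521
Δ = 4!·8!·4!/17! = 1/15315300
Racah Σ t=0..4: t=0:+1/829440 t=1:−1/25920 t=2:+1/9216 t=3:−1/25920 t=4:+1/829440 = 7/207360
⇒ 3j(6 4 6; 0 0 0)² = 28/2431, sgn +1
Racah Σ t=1..2: t=1:−1/1451520 t=2:+1/483840 = 1/725760
⇒ 3j(6 4 6; -3 -2 5)² = 24/1547, sgn -1
4πI² = N·(3j₀)²·(3jₘ)² = 864/3179
I = -1·√(0.271784/4π) = -0.14706410

-0.147064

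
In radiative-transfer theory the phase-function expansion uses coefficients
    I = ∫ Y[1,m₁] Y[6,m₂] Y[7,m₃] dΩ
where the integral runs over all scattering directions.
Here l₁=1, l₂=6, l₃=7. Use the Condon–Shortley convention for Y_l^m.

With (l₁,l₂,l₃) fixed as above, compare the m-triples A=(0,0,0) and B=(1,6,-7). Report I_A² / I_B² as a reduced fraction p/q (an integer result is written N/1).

Shared (l₁,l₂,l₃)=(1,6,7): N and (l;000)² cancel in I_A²/I_B².
A: Δ = 0!·2!·12!/15! = 1/1365; Racah Σ t=0..0: t=0:+1/518400 = 1/518400; ⇒ 3j(1 6 7; 0 0 0)² = 7/195, sgn -1
B: Δ = 0!·2!·12!/15! = 1/1365; Racah Σ t=0..0: t=0:+1/958003200 = 1/958003200; ⇒ 3j(1 6 7; 1 6 -7)² = 1/15, sgn +1
I_A²/I_B² = (7/195)/(1/15) = 7/13

7/13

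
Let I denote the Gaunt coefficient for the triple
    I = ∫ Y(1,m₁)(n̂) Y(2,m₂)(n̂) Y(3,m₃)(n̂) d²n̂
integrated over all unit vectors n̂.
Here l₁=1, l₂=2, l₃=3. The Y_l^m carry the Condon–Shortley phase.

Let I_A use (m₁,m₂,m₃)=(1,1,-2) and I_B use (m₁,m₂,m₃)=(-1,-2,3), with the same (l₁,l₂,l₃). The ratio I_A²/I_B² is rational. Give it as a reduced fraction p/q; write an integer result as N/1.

Same 1,2,3: normalisation and zero-m 3j drop out of the ratio.
A: Δ: 0! 2! 4! / 7! → 1/105; sum: t=0:+1/12 = 1/12; 3j²(1 2 3; 1 1 -2) = Δ·Π!·Σ² = 2/21  (sign -1)
B: Δ: 0! 2! 4! / 7! → 1/105; sum: t=0:+1/48 = 1/48; 3j²(1 2 3; -1 -2 3) = Δ·Π!·Σ² = 1/7  (sign +1)
I_A²/I_B² = (2/21)/(1/7) = 2/3

2/3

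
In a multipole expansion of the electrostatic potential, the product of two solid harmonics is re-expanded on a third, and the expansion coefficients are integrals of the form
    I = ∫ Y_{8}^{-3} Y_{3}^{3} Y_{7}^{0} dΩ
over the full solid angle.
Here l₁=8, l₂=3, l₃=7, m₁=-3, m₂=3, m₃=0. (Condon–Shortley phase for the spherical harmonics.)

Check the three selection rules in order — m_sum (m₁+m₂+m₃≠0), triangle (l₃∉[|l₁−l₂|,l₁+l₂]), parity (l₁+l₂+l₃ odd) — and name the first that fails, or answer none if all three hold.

none

Σmᵢ = 0  ✓
l₃∈[|l₁−l₂|,l₁+l₂]=[5,11], have l₃=7  ✓
Σlᵢ = 18 ⇒ even  ✓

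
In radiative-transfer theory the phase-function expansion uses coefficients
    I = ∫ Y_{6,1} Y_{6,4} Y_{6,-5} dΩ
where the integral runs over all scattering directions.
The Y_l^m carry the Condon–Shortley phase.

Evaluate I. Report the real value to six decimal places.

0.130527

m-sum 0 ✓  L=18 even ✓  0≤6≤12 ✓
Π(2lᵢ+1) = 13×13×13 = 2197
triangle coeff Δ(6,6,6) = 1/325909584
Σ_t [0,6]: t=0:+1/373248000 t=1:−1/1728000 t=2:+1/110592 t=3:−1/46656 t=4:+1/110592 t=5:−1/1728000 t=6:+1/373248000 = -7/1555200
(3j)²=400/46189 [(6 6 6; 0 0 0)], sign=-1
Σ_t [4,5]: t=4:+1/4147200 t=5:−1/10368000 = 1/6912000
(3j)²=189/16796 [(6 6 6; 1 4 -5)], sign=-1
⇒ 4πI² = 245700/1147619
I = (+1)√(245700/1147619/(4π)) = 0.13052653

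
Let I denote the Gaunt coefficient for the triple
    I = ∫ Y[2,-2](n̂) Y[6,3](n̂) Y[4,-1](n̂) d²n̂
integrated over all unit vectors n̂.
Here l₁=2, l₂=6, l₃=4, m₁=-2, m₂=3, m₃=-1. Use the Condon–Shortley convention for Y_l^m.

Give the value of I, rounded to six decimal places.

-0.178526

m-sum 0 ✓  L=12 even ✓  4≤4≤8 ✓
Π(2lᵢ+1) = 5×13×9 = 585
triangle coeff Δ(2,6,4) = 1/6435
Σ_t [2,2]: t=2:+1/2304 = 1/2304
(3j)²=5/143 [(2 6 4; 0 0 0)], sign=+1
Σ_t [4,4]: t=4:+1/17280 = 1/17280
(3j)²=14/715 [(2 6 4; -2 3 -1)], sign=-1
⇒ 4πI² = 630/1573
I = (-1)√(630/1573/(4π)) = -0.17852580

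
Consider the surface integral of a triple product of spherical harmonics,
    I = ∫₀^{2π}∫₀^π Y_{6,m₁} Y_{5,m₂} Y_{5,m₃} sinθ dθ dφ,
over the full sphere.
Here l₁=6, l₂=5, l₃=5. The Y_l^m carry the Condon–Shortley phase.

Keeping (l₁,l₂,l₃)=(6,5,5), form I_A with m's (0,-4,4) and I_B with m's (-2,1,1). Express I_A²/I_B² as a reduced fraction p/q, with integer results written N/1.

48/35

Same 6,5,5: normalisation and zero-m 3j drop out of the ratio.
A: Δ: 6! 6! 4! / 17! → 1/28588560; sum: t=0:+1/3110400 t=1:−1/345600 = -1/388800; 3j²(6 5 5; 0 -4 4) = Δ·Π!·Σ² = 192/12155  (sign +1)
B: Δ: 6! 6! 4! / 17! → 1/28588560; sum: t=2:+1/829440 t=3:−1/25920 t=4:+1/9216 t=5:−1/25920 t=6:+1/829440 = 7/207360; 3j²(6 5 5; -2 1 1) = Δ·Π!·Σ² = 28/2431  (sign +1)
I_A²/I_B² = (192/12155)/(28/2431) = 48/35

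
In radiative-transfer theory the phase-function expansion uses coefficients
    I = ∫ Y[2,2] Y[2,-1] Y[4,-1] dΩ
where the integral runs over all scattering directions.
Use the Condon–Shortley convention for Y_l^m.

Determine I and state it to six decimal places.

-0.090112

Rules hold: Σm=0, L=8 even, 0≤4≤4.
N = 5·5·9 = 225
Δ = 0!·4!·4!/9! = 1/630
Racah Σ t=0..0: t=0:+1/16 = 1/16
⇒ 3j(2 2 4; 0 0 0)² = 2/35, sgn +1
Racah Σ t=0..0: t=0:+1/144 = 1/144
⇒ 3j(2 2 4; 2 -1 -1)² = 1/126, sgn -1
4πI² = N·(3j₀)²·(3jₘ)² = 5/49
I = -1·√(0.102041/4π) = -0.09011188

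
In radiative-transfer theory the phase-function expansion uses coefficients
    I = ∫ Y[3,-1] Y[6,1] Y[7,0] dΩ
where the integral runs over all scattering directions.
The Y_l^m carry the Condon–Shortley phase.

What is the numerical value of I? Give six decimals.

Checks pass: Σm=0; 16 even; l₃=7∈[3,9].
(2·3+1)(2·6+1)(2·7+1) = 1365
Δ: 2! 4! 10! / 17! → 1/2042040
sum: t=0:+1/207360 t=1:−1/57600 t=2:+1/207360 = -1/129600
3j²(3 6 7; 0 0 0) = Δ·Π!·Σ² = 168/12155  (sign +1)
sum: t=0:+1/1451520 t=1:−1/103680 t=2:+1/115200 = -1/3628800
3j²(3 6 7; -1 1 0) = Δ·Π!·Σ² = 1/36465  (sign +1)
combine: 4πI² = 1365·168/12155·1/36465 = 1176/2272985
take √, sign +1: I = 0.00641653

0.006417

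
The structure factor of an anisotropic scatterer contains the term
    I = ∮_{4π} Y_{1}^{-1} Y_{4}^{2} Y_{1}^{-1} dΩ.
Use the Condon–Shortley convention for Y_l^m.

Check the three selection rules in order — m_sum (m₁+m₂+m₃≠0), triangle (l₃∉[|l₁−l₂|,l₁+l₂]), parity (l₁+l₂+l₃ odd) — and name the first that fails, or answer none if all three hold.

azimuthal sum: -1 + 2 − 1 = 0  ✓
3 ≤ 1 ≤ 5 (triangle on l)  ✗
L = 1 + 4 + 1 = 6 (even)

triangle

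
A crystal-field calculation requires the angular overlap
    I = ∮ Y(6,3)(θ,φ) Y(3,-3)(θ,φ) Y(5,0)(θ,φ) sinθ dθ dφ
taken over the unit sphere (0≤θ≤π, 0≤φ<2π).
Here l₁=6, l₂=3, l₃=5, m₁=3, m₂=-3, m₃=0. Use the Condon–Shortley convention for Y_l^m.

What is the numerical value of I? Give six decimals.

0.190675

Rules hold: Σm=0, L=14 even, 3≤5≤9.
N = 13·7·11 = 1001
Δ = 4!·8!·2!/15! = 1/675675
Racah Σ t=1..3: t=1:−1/8640 t=2:+1/2304 t=3:−1/8640 = 7/34560
⇒ 3j(6 3 5; 0 0 0)² = 7/429, sgn -1
Racah Σ t=0..0: t=0:+1/34560 = 1/34560
⇒ 3j(6 3 5; 3 -3 0)² = 4/143, sgn -1
4πI² = N·(3j₀)²·(3jₘ)² = 196/429
I = +1·√(0.456876/4π) = 0.19067531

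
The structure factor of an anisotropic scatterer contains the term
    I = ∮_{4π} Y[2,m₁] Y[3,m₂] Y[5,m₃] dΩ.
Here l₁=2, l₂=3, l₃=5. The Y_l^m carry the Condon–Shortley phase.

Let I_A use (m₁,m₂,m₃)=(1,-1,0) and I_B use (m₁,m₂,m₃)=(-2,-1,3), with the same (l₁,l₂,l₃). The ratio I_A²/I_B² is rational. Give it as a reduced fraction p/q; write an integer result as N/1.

Same 2,3,5: normalisation and zero-m 3j drop out of the ratio.
A: Δ: 0! 4! 6! / 11! → 1/2310; sum: t=0:+1/288 = 1/288; 3j²(2 3 5; 1 -1 0) = Δ·Π!·Σ² = 5/231  (sign -1)
B: Δ: 0! 4! 6! / 11! → 1/2310; sum: t=0:+1/1152 = 1/1152; 3j²(2 3 5; -2 -1 3) = Δ·Π!·Σ² = 1/33  (sign +1)
I_A²/I_B² = (5/231)/(1/33) = 5/7

5/7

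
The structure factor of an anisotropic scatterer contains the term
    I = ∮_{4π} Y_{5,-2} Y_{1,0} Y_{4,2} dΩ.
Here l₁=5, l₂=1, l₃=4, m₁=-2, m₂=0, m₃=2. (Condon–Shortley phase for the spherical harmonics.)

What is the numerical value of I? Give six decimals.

0.225034

m-sum 0 ✓  L=10 even ✓  4≤4≤6 ✓
Π(2lᵢ+1) = 11×3×9 = 297
triangle coeff Δ(5,1,4) = 1/495
Σ_t [1,1]: t=1:−1/576 = -1/576
(3j)²=5/99 [(5 1 4; 0 0 0)], sign=-1
Σ_t [1,1]: t=1:−1/1440 = -1/1440
(3j)²=7/165 [(5 1 4; -2 0 2)], sign=-1
⇒ 4πI² = 7/11
I = (+1)√(7/11/(4π)) = 0.22503380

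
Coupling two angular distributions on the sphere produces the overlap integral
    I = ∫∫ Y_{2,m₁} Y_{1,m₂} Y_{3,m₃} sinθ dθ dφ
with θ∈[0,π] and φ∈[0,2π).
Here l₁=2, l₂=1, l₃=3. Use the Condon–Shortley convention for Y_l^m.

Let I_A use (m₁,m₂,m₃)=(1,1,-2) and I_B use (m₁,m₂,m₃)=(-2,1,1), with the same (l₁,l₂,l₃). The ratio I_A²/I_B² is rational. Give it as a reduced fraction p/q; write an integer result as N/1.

10/1

Same 2,1,3: normalisation and zero-m 3j drop out of the ratio.
A: Δ: 0! 4! 2! / 7! → 1/105; sum: t=0:+1/12 = 1/12; 3j²(2 1 3; 1 1 -2) = Δ·Π!·Σ² = 2/21  (sign -1)
B: Δ: 0! 4! 2! / 7! → 1/105; sum: t=0:+1/48 = 1/48; 3j²(2 1 3; -2 1 1) = Δ·Π!·Σ² = 1/105  (sign +1)
I_A²/I_B² = (2/21)/(1/105) = 10/1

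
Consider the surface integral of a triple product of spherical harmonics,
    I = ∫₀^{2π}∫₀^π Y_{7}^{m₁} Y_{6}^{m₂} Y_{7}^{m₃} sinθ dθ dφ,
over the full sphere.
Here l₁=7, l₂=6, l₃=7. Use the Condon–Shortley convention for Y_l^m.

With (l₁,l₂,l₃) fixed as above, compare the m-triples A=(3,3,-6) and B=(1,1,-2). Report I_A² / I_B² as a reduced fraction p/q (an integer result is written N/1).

286/375

l's match ⇒ only the (l;m) 3-j factors differ between A and B.
A: triangle coeff Δ(7,6,7) = 1/2444321880; Σ_t [3,4]: t=3:−1/130636800 t=4:+1/232243200 = -1/298598400; (3j)²=7/1292 [(7 6 7; 3 3 -6)], sign=+1
B: triangle coeff Δ(7,6,7) = 1/2444321880; Σ_t [1,6]: t=1:−1/62208000 t=2:+1/3317760 t=3:−1/1244160 t=4:+1/2488320 t=5:−1/29030400 t=6:+1/3483648000 = -1/6635520; (3j)²=2625/369512 [(7 6 7; 1 1 -2)], sign=+1
I_A²/I_B² = (7/1292)/(2625/369512) = 286/375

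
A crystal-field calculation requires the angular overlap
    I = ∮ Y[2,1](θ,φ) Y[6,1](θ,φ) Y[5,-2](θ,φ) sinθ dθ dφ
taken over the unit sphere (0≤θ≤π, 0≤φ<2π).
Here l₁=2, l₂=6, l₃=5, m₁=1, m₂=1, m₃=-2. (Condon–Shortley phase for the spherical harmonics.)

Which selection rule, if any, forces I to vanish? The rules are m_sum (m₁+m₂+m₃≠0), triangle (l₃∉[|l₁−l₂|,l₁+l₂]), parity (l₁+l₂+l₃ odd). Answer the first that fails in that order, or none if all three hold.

parity

azimuthal sum: 1 + 1 − 2 = 0  ✓
4 ≤ 5 ≤ 8 (triangle on l)  ✓
L = 2 + 6 + 5 = 13 (odd)  ✗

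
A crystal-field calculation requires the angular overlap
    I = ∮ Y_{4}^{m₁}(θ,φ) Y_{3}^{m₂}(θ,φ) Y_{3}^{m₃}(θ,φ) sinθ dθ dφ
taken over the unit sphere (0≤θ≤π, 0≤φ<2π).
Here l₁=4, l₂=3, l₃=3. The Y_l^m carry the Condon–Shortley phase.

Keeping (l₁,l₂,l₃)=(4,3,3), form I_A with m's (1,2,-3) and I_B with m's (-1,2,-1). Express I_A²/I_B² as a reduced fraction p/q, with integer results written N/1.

Same 4,3,3: normalisation and zero-m 3j drop out of the ratio.
A: Δ: 4! 4! 2! / 11! → 1/34650; sum: t=3:−1/288 = -1/288; 3j²(4 3 3; 1 2 -3) = Δ·Π!·Σ² = 5/231  (sign -1)
B: Δ: 4! 4! 2! / 11! → 1/34650; sum: t=3:−1/48 t=4:+1/144 = -1/72; 3j²(4 3 3; -1 2 -1) = Δ·Π!·Σ² = 16/693  (sign -1)
I_A²/I_B² = (5/231)/(16/693) = 15/16

15/16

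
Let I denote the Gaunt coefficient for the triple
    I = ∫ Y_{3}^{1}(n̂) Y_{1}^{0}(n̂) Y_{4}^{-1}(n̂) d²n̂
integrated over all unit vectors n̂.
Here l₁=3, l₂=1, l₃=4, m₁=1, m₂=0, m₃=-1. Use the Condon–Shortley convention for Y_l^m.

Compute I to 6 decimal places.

Rules hold: Σm=0, L=8 even, 2≤4≤4.
N = 7·3·9 = 189
Δ = 0!·6!·2!/9! = 1/252
Racah Σ t=0..0: t=0:+1/36 = 1/36
⇒ 3j(3 1 4; 0 0 0)² = 4/63, sgn +1
Racah Σ t=0..0: t=0:+1/48 = 1/48
⇒ 3j(3 1 4; 1 0 -1)² = 5/84, sgn -1
4πI² = N·(3j₀)²·(3jₘ)² = 5/7
I = -1·√(0.714286/4π) = -0.23841361

-0.238414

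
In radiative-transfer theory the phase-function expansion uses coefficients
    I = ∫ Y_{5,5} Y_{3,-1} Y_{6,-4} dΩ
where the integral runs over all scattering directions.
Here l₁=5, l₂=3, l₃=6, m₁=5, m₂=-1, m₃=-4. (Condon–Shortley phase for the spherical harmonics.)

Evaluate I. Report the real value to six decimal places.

m-sum 0 ✓  L=14 even ✓  2≤6≤8 ✓
Π(2lᵢ+1) = 11×7×13 = 1001
triangle coeff Δ(5,3,6) = 1/675675
Σ_t [0,2]: t=0:+1/8640 t=1:−1/2304 t=2:+1/8640 = -7/34560
(3j)²=7/429 [(5 3 6; 0 0 0)], sign=-1
Σ_t [0,0]: t=0:+1/322560 = 1/322560
(3j)²=18/1001 [(5 3 6; 5 -1 -4)], sign=+1
⇒ 4πI² = 42/143
I = (-1)√(42/143/(4π)) = -0.15288036

-0.152880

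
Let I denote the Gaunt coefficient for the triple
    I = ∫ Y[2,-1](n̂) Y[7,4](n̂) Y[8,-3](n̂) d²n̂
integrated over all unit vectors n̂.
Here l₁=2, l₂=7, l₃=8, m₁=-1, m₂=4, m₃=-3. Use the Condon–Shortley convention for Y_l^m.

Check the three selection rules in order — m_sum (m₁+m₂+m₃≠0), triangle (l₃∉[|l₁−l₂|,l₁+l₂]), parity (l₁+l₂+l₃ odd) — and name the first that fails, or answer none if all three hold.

parity

m₁+m₂+m₃ = -1 + 4 − 3 = 0  ✓
triangle: |2−7|=5 ≤ l₃=8 ≤ 2+7=9  ✓
parity: l₁+l₂+l₃ = 17 is odd  ✗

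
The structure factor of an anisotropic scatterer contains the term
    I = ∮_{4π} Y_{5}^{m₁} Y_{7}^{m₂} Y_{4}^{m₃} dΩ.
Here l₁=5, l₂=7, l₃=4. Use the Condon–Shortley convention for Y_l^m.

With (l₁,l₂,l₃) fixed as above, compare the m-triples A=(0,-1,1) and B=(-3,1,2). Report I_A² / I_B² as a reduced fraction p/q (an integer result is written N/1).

7406/21125

l's match ⇒ only the (l;m) 3-j factors differ between A and B.
A: triangle coeff Δ(5,7,4) = 1/6126120; Σ_t [3,5]: t=3:−1/51840 t=4:+1/27648 t=5:−1/172800 = 23/2073600; (3j)²=529/87516 [(5 7 4; 0 -1 1)], sign=-1
B: triangle coeff Δ(5,7,4) = 1/6126120; Σ_t [6,8]: t=6:+1/138240 t=7:−1/604800 t=8:+1/58060800 = 13/2322432; (3j)²=1625/94248 [(5 7 4; -3 1 2)], sign=+1
I_A²/I_B² = (529/87516)/(1625/94248) = 7406/21125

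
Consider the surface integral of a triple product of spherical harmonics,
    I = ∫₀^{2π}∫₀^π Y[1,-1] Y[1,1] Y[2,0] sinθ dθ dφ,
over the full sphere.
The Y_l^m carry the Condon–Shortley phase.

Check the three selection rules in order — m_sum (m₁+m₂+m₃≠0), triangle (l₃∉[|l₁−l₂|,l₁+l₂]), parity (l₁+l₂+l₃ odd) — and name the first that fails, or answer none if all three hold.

none

m₁+m₂+m₃ = -1 + 1 + 0 = 0  ✓
triangle: |1−1|=0 ≤ l₃=2 ≤ 1+1=2  ✓
parity: l₁+l₂+l₃ = 4 is even  ✓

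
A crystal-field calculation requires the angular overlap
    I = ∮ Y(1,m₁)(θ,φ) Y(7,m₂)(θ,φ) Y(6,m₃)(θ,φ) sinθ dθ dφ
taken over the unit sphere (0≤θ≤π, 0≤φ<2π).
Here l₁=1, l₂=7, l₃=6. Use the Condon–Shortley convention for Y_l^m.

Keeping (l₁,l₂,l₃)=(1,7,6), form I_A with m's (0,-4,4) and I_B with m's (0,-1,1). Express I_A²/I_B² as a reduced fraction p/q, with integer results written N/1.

Same 1,7,6: normalisation and zero-m 3j drop out of the ratio.
A: Δ: 2! 0! 12! / 15! → 1/1365; sum: t=1:−1/7257600 = -1/7257600; 3j²(1 7 6; 0 -4 4) = Δ·Π!·Σ² = 11/455  (sign -1)
B: Δ: 2! 0! 12! / 15! → 1/1365; sum: t=1:−1/604800 = -1/604800; 3j²(1 7 6; 0 -1 1) = Δ·Π!·Σ² = 16/455  (sign +1)
I_A²/I_B² = (11/455)/(16/455) = 11/16

11/16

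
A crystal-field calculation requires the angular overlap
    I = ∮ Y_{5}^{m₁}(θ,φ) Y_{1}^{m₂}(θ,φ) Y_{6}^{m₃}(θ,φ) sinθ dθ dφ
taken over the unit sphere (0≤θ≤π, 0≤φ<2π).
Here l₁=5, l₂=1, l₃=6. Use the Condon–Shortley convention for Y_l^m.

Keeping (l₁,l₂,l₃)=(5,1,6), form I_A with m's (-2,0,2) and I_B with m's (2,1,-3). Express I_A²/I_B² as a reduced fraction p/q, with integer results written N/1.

Shared (l₁,l₂,l₃)=(5,1,6): N and (l;000)² cancel in I_A²/I_B².
A: Δ = 0!·10!·2!/13! = 1/858; Racah Σ t=0..0: t=0:+1/30240 = 1/30240; ⇒ 3j(5 1 6; -2 0 2)² = 16/429, sgn +1
B: Δ = 0!·10!·2!/13! = 1/858; Racah Σ t=0..0: t=0:+1/60480 = 1/60480; ⇒ 3j(5 1 6; 2 1 -3)² = 6/143, sgn -1
I_A²/I_B² = (16/429)/(6/143) = 8/9

8/9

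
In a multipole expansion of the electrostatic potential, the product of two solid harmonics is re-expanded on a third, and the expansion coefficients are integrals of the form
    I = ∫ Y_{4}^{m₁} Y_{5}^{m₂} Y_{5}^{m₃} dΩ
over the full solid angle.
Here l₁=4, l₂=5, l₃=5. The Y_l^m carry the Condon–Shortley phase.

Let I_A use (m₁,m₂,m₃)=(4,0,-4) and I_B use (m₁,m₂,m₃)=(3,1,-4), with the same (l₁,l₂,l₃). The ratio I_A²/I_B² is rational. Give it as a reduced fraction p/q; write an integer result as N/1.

l's match ⇒ only the (l;m) 3-j factors differ between A and B.
A: triangle coeff Δ(4,5,5) = 1/3153150; Σ_t [0,0]: t=0:+1/69120 = 1/69120; (3j)²=2/143 [(4 5 5; 4 0 -4)], sign=-1
B: triangle coeff Δ(4,5,5) = 1/3153150; Σ_t [0,1]: t=0:+1/103680 t=1:−1/17280 = -1/20736; (3j)²=10/429 [(4 5 5; 3 1 -4)], sign=+1
I_A²/I_B² = (2/143)/(10/429) = 3/5

3/5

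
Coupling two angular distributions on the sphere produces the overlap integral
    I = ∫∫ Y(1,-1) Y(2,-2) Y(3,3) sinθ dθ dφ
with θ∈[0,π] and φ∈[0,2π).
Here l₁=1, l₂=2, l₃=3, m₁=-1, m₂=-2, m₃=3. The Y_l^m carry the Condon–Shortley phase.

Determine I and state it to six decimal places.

-0.319865

Rules hold: Σm=0, L=6 even, 1≤3≤3.
N = 3·5·7 = 105
Δ = 0!·2!·4!/7! = 1/105
Racah Σ t=0..0: t=0:+1/4 = 1/4
⇒ 3j(1 2 3; 0 0 0)² = 3/35, sgn -1
Racah Σ t=0..0: t=0:+1/48 = 1/48
⇒ 3j(1 2 3; -1 -2 3)² = 1/7, sgn +1
4πI² = N·(3j₀)²·(3jₘ)² = 9/7
I = -1·√(1.28571/4π) = -0.31986543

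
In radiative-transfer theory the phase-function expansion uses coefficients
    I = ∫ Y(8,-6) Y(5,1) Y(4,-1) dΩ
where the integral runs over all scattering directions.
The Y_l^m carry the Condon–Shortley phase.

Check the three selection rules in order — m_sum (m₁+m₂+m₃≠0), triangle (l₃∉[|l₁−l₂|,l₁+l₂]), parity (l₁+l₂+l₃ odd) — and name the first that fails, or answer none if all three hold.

m_sum

azimuthal sum: -6 + 1 − 1 = -6  ✗
3 ≤ 4 ≤ 13 (triangle on l)
L = 8 + 5 + 4 = 17 (odd)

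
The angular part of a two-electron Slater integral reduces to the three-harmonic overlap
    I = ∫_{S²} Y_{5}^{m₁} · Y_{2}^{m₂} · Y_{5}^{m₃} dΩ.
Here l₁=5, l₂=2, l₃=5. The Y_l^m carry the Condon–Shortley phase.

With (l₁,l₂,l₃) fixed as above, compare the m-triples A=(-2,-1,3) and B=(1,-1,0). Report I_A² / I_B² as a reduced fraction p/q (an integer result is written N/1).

20/1

Same 5,2,5: normalisation and zero-m 3j drop out of the ratio.
A: Δ: 2! 8! 2! / 13! → 1/38610; sum: t=0:+1/10080 t=1:−1/2880 = -1/4032; 3j²(5 2 5; -2 -1 3) = Δ·Π!·Σ² = 10/429  (sign -1)
B: Δ: 2! 8! 2! / 13! → 1/38610; sum: t=0:+1/1152 t=1:−1/1440 = 1/5760; 3j²(5 2 5; 1 -1 0) = Δ·Π!·Σ² = 1/858  (sign -1)
I_A²/I_B² = (10/429)/(1/858) = 20/1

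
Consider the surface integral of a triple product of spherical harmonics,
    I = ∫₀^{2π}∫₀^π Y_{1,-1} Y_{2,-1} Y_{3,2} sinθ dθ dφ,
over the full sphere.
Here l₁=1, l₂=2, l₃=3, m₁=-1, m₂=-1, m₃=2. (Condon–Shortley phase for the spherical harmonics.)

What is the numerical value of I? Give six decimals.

0.261169

Rules hold: Σm=0, L=6 even, 1≤3≤3.
N = 3·5·7 = 105
Δ = 0!·2!·4!/7! = 1/105
Racah Σ t=0..0: t=0:+1/4 = 1/4
⇒ 3j(1 2 3; 0 0 0)² = 3/35, sgn -1
Racah Σ t=0..0: t=0:+1/12 = 1/12
⇒ 3j(1 2 3; -1 -1 2)² = 2/21, sgn -1
4πI² = N·(3j₀)²·(3jₘ)² = 6/7
I = +1·√(0.857143/4π) = 0.26116903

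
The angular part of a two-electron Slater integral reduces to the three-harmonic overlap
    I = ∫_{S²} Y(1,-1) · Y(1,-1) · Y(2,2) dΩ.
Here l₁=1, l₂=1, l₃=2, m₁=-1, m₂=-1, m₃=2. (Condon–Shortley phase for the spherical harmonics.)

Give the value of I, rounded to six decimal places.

m-sum 0 ✓  L=4 even ✓  0≤2≤2 ✓
Π(2lᵢ+1) = 3×3×5 = 45
triangle coeff Δ(1,1,2) = 1/30
Σ_t [0,0]: t=0:+1/1 = 1/1
(3j)²=2/15 [(1 1 2; 0 0 0)], sign=+1
Σ_t [0,0]: t=0:+1/4 = 1/4
(3j)²=1/5 [(1 1 2; -1 -1 2)], sign=+1
⇒ 4πI² = 6/5
I = (+1)√(6/5/(4π)) = 0.30901936

0.309019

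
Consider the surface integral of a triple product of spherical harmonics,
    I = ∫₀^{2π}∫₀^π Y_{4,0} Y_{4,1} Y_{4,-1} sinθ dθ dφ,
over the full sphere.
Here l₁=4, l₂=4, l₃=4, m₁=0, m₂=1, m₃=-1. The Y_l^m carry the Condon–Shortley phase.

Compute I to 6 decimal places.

-0.068481

m-sum 0 ✓  L=12 even ✓  0≤4≤8 ✓
Π(2lᵢ+1) = 9×9×9 = 729
triangle coeff Δ(4,4,4) = 1/450450
Σ_t [0,4]: t=0:+1/13824 t=1:−1/216 t=2:+1/64 t=3:−1/216 t=4:+1/13824 = 5/768
(3j)²=18/1001 [(4 4 4; 0 0 0)], sign=+1
Σ_t [1,4]: t=1:−1/864 t=2:+1/96 t=3:−1/144 t=4:+1/3456 = 1/384
(3j)²=9/2002 [(4 4 4; 0 1 -1)], sign=-1
⇒ 4πI² = 59049/1002001
I = (-1)√(59049/1002001/(4π)) = -0.06848055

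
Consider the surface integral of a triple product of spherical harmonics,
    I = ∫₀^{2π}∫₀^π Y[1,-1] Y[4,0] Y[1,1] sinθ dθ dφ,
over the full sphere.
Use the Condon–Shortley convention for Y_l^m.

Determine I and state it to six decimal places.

0.000000

l₃=1 ∉ [3,5] — triangle fails ⇒ I = 0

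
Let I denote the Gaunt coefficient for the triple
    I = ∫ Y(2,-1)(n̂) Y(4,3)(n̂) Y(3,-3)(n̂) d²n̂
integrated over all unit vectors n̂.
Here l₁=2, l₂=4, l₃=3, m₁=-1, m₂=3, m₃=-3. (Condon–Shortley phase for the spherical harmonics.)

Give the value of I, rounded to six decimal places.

-1 + 3 − 3 = -1 ≠ 0: azimuthal integral kills it; I = 0

0.000000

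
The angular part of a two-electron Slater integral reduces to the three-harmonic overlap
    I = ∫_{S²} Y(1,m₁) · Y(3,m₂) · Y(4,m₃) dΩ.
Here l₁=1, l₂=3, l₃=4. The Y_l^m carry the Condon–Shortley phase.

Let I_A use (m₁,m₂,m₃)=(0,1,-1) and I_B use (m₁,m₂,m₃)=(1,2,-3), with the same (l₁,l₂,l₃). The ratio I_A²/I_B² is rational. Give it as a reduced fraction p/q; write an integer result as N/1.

Same 1,3,4: normalisation and zero-m 3j drop out of the ratio.
A: Δ: 0! 2! 6! / 9! → 1/252; sum: t=0:+1/48 = 1/48; 3j²(1 3 4; 0 1 -1) = Δ·Π!·Σ² = 5/84  (sign -1)
B: Δ: 0! 2! 6! / 9! → 1/252; sum: t=0:+1/240 = 1/240; 3j²(1 3 4; 1 2 -3) = Δ·Π!·Σ² = 1/12  (sign -1)
I_A²/I_B² = (5/84)/(1/12) = 5/7

5/7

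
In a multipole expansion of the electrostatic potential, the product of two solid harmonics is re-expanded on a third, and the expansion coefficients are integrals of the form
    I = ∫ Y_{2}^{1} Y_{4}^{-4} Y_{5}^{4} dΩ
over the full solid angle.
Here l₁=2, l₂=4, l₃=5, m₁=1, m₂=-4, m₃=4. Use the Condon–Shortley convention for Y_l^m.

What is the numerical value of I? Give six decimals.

Σmᵢ = 1 ≠ 0, so the φ-integral vanishes; I = 0

0.000000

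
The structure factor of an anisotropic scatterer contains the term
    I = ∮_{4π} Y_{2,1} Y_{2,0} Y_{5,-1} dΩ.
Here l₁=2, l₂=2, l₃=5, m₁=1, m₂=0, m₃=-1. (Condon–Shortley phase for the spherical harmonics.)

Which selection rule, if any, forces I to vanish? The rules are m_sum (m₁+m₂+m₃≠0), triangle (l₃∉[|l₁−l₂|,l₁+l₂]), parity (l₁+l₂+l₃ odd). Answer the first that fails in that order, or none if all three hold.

triangle

Σmᵢ = 0  ✓
l₃∈[|l₁−l₂|,l₁+l₂]=[0,4], have l₃=5  ✗
Σlᵢ = 9 ⇒ odd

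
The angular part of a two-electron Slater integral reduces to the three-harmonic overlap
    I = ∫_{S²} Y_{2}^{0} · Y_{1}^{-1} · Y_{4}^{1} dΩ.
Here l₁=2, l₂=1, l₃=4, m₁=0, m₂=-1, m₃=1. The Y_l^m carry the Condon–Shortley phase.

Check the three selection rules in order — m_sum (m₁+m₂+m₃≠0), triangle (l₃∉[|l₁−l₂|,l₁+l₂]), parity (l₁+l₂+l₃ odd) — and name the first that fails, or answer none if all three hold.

triangle

m₁+m₂+m₃ = 0 − 1 + 1 = 0  ✓
triangle: |2−1|=1 ≤ l₃=4 ≤ 2+1=3  ✗
parity: l₁+l₂+l₃ = 7 is odd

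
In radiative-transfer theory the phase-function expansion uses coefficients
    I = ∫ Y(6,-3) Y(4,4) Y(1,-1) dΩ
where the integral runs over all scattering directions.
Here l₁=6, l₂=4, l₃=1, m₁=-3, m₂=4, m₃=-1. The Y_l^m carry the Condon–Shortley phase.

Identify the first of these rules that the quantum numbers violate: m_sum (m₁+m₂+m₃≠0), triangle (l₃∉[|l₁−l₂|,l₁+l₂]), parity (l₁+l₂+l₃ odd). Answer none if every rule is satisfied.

m₁+m₂+m₃ = -3 + 4 − 1 = 0  ✓
triangle: |6−4|=2 ≤ l₃=1 ≤ 6+4=10  ✗
parity: l₁+l₂+l₃ = 11 is odd

triangle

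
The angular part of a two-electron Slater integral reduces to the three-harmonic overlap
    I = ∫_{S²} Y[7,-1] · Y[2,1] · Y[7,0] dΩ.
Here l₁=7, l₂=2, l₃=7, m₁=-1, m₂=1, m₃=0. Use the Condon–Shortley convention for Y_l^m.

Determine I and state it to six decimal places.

Rules hold: Σm=0, L=16 even, 5≤7≤9.
N = 15·5·15 = 1125
Δ = 2!·12!·2!/17! = 1/185640
Racah Σ t=0..2: t=0:+1/2419200 t=1:−1/518400 t=2:+1/2419200 = -1/907200
⇒ 3j(7 2 7; 0 0 0)² = 56/3315, sgn +1
Racah Σ t=1..2: t=1:−1/1209600 t=2:+1/1036800 = 1/7257600
⇒ 3j(7 2 7; -1 1 0)² = 1/2210, sgn -1
4πI² = N·(3j₀)²·(3jₘ)² = 420/48841
I = -1·√(0.00859933/4π) = -0.02615938

-0.026159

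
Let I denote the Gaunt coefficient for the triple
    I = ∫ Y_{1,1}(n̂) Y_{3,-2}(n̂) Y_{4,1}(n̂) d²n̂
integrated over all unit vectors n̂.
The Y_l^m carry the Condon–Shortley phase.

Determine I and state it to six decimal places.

-0.106622

m-sum 0 ✓  L=8 even ✓  2≤4≤4 ✓
Π(2lᵢ+1) = 3×7×9 = 189
triangle coeff Δ(1,3,4) = 1/252
Σ_t [0,0]: t=0:+1/36 = 1/36
(3j)²=4/63 [(1 3 4; 0 0 0)], sign=+1
Σ_t [0,0]: t=0:+1/240 = 1/240
(3j)²=1/84 [(1 3 4; 1 -2 1)], sign=-1
⇒ 4πI² = 1/7
I = (-1)√(1/7/(4π)) = -0.10662181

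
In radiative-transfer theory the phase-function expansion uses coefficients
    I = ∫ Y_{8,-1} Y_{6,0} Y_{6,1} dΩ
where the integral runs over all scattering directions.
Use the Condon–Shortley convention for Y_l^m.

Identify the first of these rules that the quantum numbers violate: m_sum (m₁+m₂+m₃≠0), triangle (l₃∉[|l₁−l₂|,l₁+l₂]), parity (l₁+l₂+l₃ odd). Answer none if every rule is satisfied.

none

Σmᵢ = 0  ✓
l₃∈[|l₁−l₂|,l₁+l₂]=[2,14], have l₃=6  ✓
Σlᵢ = 20 ⇒ even  ✓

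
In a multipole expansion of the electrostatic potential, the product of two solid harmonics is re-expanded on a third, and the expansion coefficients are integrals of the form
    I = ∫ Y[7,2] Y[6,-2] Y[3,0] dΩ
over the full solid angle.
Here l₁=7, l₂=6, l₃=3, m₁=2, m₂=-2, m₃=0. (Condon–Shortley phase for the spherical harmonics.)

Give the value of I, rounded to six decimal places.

Checks pass: Σm=0; 16 even; l₃=3∈[1,13].
(2·7+1)(2·6+1)(2·3+1) = 1365
Δ: 10! 4! 2! / 17! → 1/2042040
sum: t=4:+1/207360 t=5:−1/57600 t=6:+1/207360 = -1/129600
3j²(7 6 3; 0 0 0) = Δ·Π!·Σ² = 168/12155  (sign +1)
sum: t=2:+1/967680 t=3:−1/120960 t=4:+1/207360 = -1/414720
3j²(7 6 3; 2 -2 0) = Δ·Π!·Σ² = 21/4862  (sign +1)
combine: 4πI² = 1365·168/12155·21/4862 = 37044/454597
take √, sign +1: I = 0.08052685

0.080527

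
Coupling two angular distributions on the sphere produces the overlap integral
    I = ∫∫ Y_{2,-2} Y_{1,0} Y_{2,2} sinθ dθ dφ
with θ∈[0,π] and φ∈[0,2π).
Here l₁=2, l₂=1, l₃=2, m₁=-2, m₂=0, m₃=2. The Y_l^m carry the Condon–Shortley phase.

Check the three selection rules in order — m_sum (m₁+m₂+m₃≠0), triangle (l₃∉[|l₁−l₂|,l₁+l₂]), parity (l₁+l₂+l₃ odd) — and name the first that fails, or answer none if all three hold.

Σmᵢ = 0  ✓
l₃∈[|l₁−l₂|,l₁+l₂]=[1,3], have l₃=2  ✓
Σlᵢ = 5 ⇒ odd  ✗

parity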